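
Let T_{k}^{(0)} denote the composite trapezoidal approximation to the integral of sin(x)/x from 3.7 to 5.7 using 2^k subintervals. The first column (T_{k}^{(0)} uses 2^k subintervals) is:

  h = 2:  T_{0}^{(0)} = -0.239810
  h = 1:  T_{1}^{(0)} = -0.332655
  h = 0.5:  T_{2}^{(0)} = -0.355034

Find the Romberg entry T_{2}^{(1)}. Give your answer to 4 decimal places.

Richardson extrapolation on the trapezoidal column (denominator 4−1=3):
T_{2}^{(1)} = (4·(-0.355034) − (-0.332655)) / 3 = -0.362494

-0.3625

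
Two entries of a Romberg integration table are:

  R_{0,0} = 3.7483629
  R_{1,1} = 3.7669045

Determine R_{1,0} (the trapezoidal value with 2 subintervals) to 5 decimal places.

From R_{1,1} = (4·R_{1,0} − R_{0,0})/3, solve for R_{1,0}:
4·R_{1,0} = 3·3.7669045 + 3.7483629 = 15.0490764
R_{1,0} = 3.7622691

3.76227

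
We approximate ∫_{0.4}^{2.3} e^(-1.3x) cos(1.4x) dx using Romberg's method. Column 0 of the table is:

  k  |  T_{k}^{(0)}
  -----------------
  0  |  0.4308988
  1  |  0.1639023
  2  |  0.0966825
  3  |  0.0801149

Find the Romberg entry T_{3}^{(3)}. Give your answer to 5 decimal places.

T_{1}^{(1)} = 0.1639023 + (0.1639023 − 0.4308988)/3 = 0.0749035
T_{2}^{(1)} = 0.0966825 + (0.0966825 − 0.1639023)/3 = 0.0742759
T_{3}^{(1)} = 0.0801149 + (0.0801149 − 0.0966825)/3 = 0.0745924
T_{2}^{(2)} = (16·0.0742759 − 0.0749035) / 15 = 0.0742341
T_{3}^{(2)} = 0.0745924 + (0.0745924 − 0.0742759)/15 = 0.0746135
T_{3}^{(3)} = 0.0746135 + (0.0746135 − 0.0742341)/63 = 0.0746195

0.07462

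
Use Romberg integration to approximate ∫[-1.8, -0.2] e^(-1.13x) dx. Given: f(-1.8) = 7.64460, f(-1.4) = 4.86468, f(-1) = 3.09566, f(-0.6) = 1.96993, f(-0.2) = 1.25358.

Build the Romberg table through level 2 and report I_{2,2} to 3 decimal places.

5.656

I_{0,0} (trapezoid, 1 panel, h=1.6000): 7.11854
I_{1,0} (trapezoid, 2 panels, h=0.8000): 6.03580
I_{2,0} (trapezoid, 4 panels, h=0.4000): 5.75174
I_{1,1} = 6.03580 + (6.03580 − 7.11854)/3 = 5.67489
I_{2,1} = 5.75174 + (5.75174 − 6.03580)/3 = 5.65705
I_{2,2} = 5.65705 + (5.65705 − 5.67489)/15 = 5.65586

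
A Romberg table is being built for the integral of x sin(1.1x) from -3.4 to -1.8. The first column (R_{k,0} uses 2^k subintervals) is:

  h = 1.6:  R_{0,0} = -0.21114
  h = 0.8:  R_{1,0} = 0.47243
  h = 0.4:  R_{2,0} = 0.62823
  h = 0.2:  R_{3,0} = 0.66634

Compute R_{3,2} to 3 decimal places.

Richardson extrapolation on the trapezoidal column (denominator 4−1=3):
R_{2,1} = 0.62823 + (0.62823 − 0.47243)/3 = 0.68016
R_{3,1} = 0.66634 + (0.66634 − 0.62823)/3 = 0.67904
R_{3,2} = 0.67904 + (0.67904 − 0.68016)/15 = 0.67897
(Column j=1 coincides with Simpson's rule on the same nodes.)

0.679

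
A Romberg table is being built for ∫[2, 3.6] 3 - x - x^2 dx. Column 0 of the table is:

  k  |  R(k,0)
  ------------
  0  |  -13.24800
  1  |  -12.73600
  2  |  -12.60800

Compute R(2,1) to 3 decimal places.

-12.565

Richardson extrapolation on the trapezoidal column (denominator 4−1=3):
R(2,1) = -12.60800 + (-12.60800 − (-12.73600))/3 = -12.56533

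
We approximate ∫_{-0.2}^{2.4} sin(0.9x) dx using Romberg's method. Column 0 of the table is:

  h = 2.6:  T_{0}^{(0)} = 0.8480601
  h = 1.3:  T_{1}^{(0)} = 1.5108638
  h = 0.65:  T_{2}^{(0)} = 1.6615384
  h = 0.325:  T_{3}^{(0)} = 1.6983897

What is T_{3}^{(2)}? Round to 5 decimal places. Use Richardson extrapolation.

T_{2}^{(1)} = 1.6615384 + (1.6615384 − 1.5108638)/3 = 1.7117633
T_{3}^{(1)} = (4·1.6983897 − 1.6615384) / 3 = 1.7106735
T_{3}^{(2)} = 1.7106735 + (1.7106735 − 1.7117633)/15 = 1.7106008

1.71060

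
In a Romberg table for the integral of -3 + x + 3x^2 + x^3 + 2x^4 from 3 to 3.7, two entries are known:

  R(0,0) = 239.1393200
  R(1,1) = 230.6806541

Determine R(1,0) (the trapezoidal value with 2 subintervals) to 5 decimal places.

From R(1,1) = (4·R(1,0) − R(0,0))/3, solve for R(1,0):
4·R(1,0) = 3·230.6806541 + 239.1393200 = 931.1812823
R(1,0) = 232.7953206

232.79532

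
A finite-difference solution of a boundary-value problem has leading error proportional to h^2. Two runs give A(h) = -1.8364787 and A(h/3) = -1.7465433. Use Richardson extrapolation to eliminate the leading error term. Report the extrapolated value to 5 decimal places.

-1.73530

The leading error scales as h^2; refining by a factor of 3 reduces it by 3^2 = 9.
Extrapolated value = (9·A(h/3) − A(h)) / (9 − 1)
= (9·(-1.7465433) − (-1.8364787)) / 8
= -13.8824110 / 8 = -1.7353014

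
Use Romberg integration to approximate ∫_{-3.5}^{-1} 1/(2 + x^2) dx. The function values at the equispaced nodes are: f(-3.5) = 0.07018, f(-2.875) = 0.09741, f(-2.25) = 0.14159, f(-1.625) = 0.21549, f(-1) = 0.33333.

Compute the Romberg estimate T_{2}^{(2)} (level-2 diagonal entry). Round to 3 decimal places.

0.404

T_{0}^{(0)} (trapezoid, 1 panel, h=2.5000): 0.50439
T_{1}^{(0)} (trapezoid, 2 panels, h=1.2500): 0.42918
T_{2}^{(0)} (trapezoid, 4 panels, h=0.6250): 0.41015
T_{1}^{(1)} = 0.42918 + (0.42918 − 0.50439)/3 = 0.40411
T_{2}^{(1)} = 0.41015 + (0.41015 − 0.42918)/3 = 0.40381
T_{2}^{(2)} = 0.40381 + (0.40381 − 0.40411)/15 = 0.40379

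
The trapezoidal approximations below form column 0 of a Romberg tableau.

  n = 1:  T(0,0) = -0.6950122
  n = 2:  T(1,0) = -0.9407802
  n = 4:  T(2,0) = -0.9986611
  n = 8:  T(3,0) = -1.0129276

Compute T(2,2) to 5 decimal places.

-1.01764

Richardson extrapolation on the trapezoidal column (denominator 4−1=3):
T(1,1) = -0.9407802 + (-0.9407802 − (-0.6950122))/3 = -1.0227029
T(2,1) = (4·(-0.9986611) − (-0.9407802)) / 3 = -1.0179547
T(2,2) = -1.0179547 + (-1.0179547 − (-1.0227029))/15 = -1.0176382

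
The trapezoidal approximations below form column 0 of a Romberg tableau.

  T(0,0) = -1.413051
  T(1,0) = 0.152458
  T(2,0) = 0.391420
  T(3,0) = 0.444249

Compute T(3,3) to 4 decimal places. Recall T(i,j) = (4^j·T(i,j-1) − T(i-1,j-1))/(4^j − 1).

0.4613

Richardson extrapolation on the trapezoidal column (denominator 4−1=3):
T(1,1) = (4·0.152458 − (-1.413051)) / 3 = 0.674294
T(2,1) = 0.391420 + (0.391420 − 0.152458)/3 = 0.471074
T(3,1) = 0.444249 + (0.444249 − 0.391420)/3 = 0.461859
T(2,2) = 0.471074 + (0.471074 − 0.674294)/15 = 0.457526
T(3,2) = (16·0.461859 − 0.471074) / 15 = 0.461245
T(3,3) = 0.461245 + (0.461245 − 0.457526)/63 = 0.461304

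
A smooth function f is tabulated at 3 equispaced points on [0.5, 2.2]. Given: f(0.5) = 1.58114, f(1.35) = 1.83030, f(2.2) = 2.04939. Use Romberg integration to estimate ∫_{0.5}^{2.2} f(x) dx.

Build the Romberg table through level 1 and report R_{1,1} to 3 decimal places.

R_{0,0} (trapezoid, 1 panel, h=1.7000): 3.08595
R_{1,0} (trapezoid, 2 panels, h=0.8500): 3.09873
R_{1,1} = 3.09873 + (3.09873 − 3.08595)/3 = 3.10299

3.103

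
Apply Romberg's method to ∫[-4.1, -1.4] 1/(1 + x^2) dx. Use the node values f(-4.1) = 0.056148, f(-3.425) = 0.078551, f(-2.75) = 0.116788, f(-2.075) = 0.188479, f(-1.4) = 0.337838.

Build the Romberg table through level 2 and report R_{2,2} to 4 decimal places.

0.3811

R_{0,0} (trapezoid, 1 panel, h=2.7000): 0.531881
R_{1,0} (trapezoid, 2 panels, h=1.3500): 0.423604
R_{2,0} (trapezoid, 4 panels, h=0.6750): 0.392047
R_{1,1} = 0.423604 + (0.423604 − 0.531881)/3 = 0.387512
R_{2,1} = 0.392047 + (0.392047 − 0.423604)/3 = 0.381528
R_{2,2} = 0.381528 + (0.381528 − 0.387512)/15 = 0.381129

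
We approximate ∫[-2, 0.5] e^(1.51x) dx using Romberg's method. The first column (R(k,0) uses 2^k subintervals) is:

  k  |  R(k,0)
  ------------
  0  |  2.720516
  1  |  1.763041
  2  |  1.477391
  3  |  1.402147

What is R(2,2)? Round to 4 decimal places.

1.3781

Richardson extrapolation on the trapezoidal column (denominator 4−1=3):
R(1,1) = 1.763041 + (1.763041 − 2.720516)/3 = 1.443883
R(2,1) = 1.477391 + (1.477391 − 1.763041)/3 = 1.382174
R(2,2) = 1.382174 + (1.382174 − 1.443883)/15 = 1.378060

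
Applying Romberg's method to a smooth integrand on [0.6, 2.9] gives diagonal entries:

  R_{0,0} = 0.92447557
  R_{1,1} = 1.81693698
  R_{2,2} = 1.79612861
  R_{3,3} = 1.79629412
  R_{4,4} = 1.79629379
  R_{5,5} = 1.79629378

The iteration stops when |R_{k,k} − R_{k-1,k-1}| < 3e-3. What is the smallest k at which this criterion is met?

k = 3

|R_{1,1} − R_{0,0}| = 0.89246141 ≥ 3e-3
|R_{2,2} − R_{1,1}| = 0.02080837 ≥ 3e-3
|R_{3,3} − R_{2,2}| = 0.00016551 < 3e-3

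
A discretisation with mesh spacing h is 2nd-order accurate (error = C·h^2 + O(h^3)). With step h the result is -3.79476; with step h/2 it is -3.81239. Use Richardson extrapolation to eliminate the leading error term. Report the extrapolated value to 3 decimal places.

-3.818

Extrapolated value = (4·A(h/2) − A(h)) / (4 − 1)
= (4·(-3.81239) − (-3.79476)) / 3
= -11.45480 / 3 = -3.81827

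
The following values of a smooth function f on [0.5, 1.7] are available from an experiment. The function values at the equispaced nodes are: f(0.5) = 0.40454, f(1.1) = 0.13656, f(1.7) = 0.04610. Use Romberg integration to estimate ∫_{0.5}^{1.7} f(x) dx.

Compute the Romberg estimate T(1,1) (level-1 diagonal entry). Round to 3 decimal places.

0.199

T(0,0) (trapezoid, 1 panel, h=1.2000): 0.27038
T(1,0) (trapezoid, 2 panels, h=0.6000): 0.21713
T(1,1) = 0.21713 + (0.21713 − 0.27038)/3 = 0.19938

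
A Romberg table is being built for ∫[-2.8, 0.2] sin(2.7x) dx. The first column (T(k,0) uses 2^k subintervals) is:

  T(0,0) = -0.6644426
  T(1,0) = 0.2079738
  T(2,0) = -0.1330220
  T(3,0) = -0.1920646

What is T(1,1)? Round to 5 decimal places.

Richardson extrapolation on the trapezoidal column (denominator 4−1=3):
T(1,1) = (4·0.2079738 − (-0.6644426)) / 3 = 0.4987793

0.49878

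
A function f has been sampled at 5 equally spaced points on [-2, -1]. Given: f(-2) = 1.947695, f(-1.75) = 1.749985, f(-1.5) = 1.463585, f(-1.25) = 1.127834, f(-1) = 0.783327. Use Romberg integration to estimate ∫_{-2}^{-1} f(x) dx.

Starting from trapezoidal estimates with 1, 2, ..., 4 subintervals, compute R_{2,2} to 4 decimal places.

1.4308

R_{0,0} (trapezoid, 1 panel, h=1.0000): 1.365511
R_{1,0} (trapezoid, 2 panels, h=0.5000): 1.414548
R_{2,0} (trapezoid, 4 panels, h=0.2500): 1.426729
R_{1,1} = 1.414548 + (1.414548 − 1.365511)/3 = 1.430894
R_{2,1} = 1.426729 + (1.426729 − 1.414548)/3 = 1.430789
R_{2,2} = 1.430789 + (1.430789 − 1.430894)/15 = 1.430782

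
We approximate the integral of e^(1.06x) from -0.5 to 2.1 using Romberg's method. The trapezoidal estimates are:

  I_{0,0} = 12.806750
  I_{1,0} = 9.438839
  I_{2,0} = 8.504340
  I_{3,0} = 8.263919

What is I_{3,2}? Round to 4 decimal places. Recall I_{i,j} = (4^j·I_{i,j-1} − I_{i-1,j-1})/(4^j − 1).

I_{2,1} = (4·8.504340 − 9.438839) / 3 = 8.192840
I_{3,1} = 8.263919 + (8.263919 − 8.504340)/3 = 8.183779
I_{3,2} = 8.183779 + (8.183779 − 8.192840)/15 = 8.183175

8.1832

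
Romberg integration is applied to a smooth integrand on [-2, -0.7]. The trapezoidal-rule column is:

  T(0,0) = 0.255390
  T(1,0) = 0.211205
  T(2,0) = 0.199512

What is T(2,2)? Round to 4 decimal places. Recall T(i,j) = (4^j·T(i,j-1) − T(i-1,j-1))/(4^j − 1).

T(1,1) = (4·0.211205 − 0.255390) / 3 = 0.196477
T(2,1) = (4·0.199512 − 0.211205) / 3 = 0.195614
T(2,2) = 0.195614 + (0.195614 − 0.196477)/15 = 0.195556
(Column j=1 coincides with Simpson's rule on the same nodes.)

0.1956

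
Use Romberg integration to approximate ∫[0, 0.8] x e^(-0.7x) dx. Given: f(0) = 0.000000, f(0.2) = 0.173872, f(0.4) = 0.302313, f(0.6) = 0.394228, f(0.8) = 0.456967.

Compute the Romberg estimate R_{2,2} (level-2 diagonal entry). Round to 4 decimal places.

0.2223

R_{0,0} (trapezoid, 1 panel, h=0.8000): 0.182787
R_{1,0} (trapezoid, 2 panels, h=0.4000): 0.212319
R_{2,0} (trapezoid, 4 panels, h=0.2000): 0.219779
R_{1,1} = 0.212319 + (0.212319 − 0.182787)/3 = 0.222163
R_{2,1} = 0.219779 + (0.219779 − 0.212319)/3 = 0.222266
R_{2,2} = 0.222266 + (0.222266 − 0.222163)/15 = 0.222273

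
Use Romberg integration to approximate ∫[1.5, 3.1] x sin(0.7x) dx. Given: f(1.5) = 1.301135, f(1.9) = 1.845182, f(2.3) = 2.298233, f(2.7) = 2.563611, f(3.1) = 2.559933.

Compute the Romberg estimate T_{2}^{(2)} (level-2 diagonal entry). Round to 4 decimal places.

3.4789

T_{0}^{(0)} (trapezoid, 1 panel, h=1.6000): 3.088854
T_{1}^{(0)} (trapezoid, 2 panels, h=0.8000): 3.383014
T_{2}^{(0)} (trapezoid, 4 panels, h=0.4000): 3.455024
T_{1}^{(1)} = 3.383014 + (3.383014 − 3.088854)/3 = 3.481067
T_{2}^{(1)} = 3.455024 + (3.455024 − 3.383014)/3 = 3.479027
T_{2}^{(2)} = 3.479027 + (3.479027 − 3.481067)/15 = 3.478891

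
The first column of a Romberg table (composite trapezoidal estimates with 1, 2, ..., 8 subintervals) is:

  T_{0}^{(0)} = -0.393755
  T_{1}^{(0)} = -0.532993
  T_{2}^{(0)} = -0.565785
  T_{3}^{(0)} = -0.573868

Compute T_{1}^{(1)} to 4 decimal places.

-0.5794

Richardson extrapolation on the trapezoidal column (denominator 4−1=3):
T_{1}^{(1)} = (4·(-0.532993) − (-0.393755)) / 3 = -0.579406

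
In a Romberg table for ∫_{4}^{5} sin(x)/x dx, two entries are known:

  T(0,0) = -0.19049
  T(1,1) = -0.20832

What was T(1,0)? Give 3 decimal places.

From T(1,1) = (4·T(1,0) − T(0,0))/3, solve for T(1,0):
4·T(1,0) = 3·(-0.20832) + (-0.19049) = -0.81545
T(1,0) = -0.20386

-0.204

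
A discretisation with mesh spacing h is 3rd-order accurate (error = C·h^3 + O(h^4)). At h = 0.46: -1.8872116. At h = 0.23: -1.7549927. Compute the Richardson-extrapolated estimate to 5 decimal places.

The leading error scales as h^3; refining by a factor of 2 reduces it by 2^3 = 8.
Extrapolated value = (8·A(h/2) − A(h)) / (8 − 1)
= (8·(-1.7549927) − (-1.8872116)) / 7
= -12.1527300 / 7 = -1.7361043

-1.73610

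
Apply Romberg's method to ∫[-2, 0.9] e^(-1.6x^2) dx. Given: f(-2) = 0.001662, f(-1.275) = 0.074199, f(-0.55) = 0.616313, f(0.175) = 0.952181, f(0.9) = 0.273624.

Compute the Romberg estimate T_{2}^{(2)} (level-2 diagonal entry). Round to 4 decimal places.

1.3587

T_{0}^{(0)} (trapezoid, 1 panel, h=2.9000): 0.399165
T_{1}^{(0)} (trapezoid, 2 panels, h=1.4500): 1.093236
T_{2}^{(0)} (trapezoid, 4 panels, h=0.7250): 1.290744
T_{1}^{(1)} = 1.093236 + (1.093236 − 0.399165)/3 = 1.324593
T_{2}^{(1)} = 1.290744 + (1.290744 − 1.093236)/3 = 1.356580
T_{2}^{(2)} = 1.356580 + (1.356580 − 1.324593)/15 = 1.358712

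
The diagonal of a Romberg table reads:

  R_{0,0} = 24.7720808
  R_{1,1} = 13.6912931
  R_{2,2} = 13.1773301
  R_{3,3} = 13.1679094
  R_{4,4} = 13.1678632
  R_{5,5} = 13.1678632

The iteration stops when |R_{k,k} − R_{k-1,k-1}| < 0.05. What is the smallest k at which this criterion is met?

k = 3

|R_{1,1} − R_{0,0}| = 11.0807877 ≥ 0.05
|R_{2,2} − R_{1,1}| = 0.5139630 ≥ 0.05
|R_{3,3} − R_{2,2}| = 0.0094207 < 0.05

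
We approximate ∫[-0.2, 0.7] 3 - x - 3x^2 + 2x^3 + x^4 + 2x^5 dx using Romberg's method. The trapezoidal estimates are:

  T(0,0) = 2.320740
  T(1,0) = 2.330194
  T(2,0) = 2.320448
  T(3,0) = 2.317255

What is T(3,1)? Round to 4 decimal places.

Richardson extrapolation on the trapezoidal column (denominator 4−1=3):
T(3,1) = (4·2.317255 − 2.320448) / 3 = 2.316191
(Column j=1 coincides with Simpson's rule on the same nodes.)

2.3162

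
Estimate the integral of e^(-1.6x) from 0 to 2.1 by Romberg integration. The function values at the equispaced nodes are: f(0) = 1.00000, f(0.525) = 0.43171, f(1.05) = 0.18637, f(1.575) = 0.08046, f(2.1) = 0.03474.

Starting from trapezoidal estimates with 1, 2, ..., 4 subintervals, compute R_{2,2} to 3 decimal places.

0.604

R_{0,0} (trapezoid, 1 panel, h=2.1000): 1.08648
R_{1,0} (trapezoid, 2 panels, h=1.0500): 0.73893
R_{2,0} (trapezoid, 4 panels, h=0.5250): 0.63835
R_{1,1} = 0.73893 + (0.73893 − 1.08648)/3 = 0.62308
R_{2,1} = 0.63835 + (0.63835 − 0.73893)/3 = 0.60482
R_{2,2} = 0.60482 + (0.60482 − 0.62308)/15 = 0.60360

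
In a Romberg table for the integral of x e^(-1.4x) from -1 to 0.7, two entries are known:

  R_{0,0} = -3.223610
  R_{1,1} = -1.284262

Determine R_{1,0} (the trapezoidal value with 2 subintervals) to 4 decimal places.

From R_{1,1} = (4·R_{1,0} − R_{0,0})/3, solve for R_{1,0}:
4·R_{1,0} = 3·(-1.284262) + (-3.223610) = -7.076396
R_{1,0} = -1.769099

-1.7691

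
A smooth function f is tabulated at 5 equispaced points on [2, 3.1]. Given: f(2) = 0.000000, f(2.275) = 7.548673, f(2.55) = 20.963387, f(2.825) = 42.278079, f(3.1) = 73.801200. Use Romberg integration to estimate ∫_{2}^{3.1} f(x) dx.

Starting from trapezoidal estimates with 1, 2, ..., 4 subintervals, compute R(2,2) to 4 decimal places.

28.8765

R(0,0) (trapezoid, 1 panel, h=1.1000): 40.590660
R(1,0) (trapezoid, 2 panels, h=0.5500): 31.825193
R(2,0) (trapezoid, 4 panels, h=0.2750): 29.614953
R(1,1) = 31.825193 + (31.825193 − 40.590660)/3 = 28.903371
R(2,1) = 29.614953 + (29.614953 − 31.825193)/3 = 28.878206
R(2,2) = 28.878206 + (28.878206 − 28.903371)/15 = 28.876528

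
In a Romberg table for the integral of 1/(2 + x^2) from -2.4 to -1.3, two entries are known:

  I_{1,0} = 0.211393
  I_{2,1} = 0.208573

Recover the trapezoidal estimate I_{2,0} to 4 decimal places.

From I_{2,1} = (4·I_{2,0} − I_{1,0})/3, solve for I_{2,0}:
4·I_{2,0} = 3·0.208573 + 0.211393 = 0.837112
I_{2,0} = 0.209278

0.2093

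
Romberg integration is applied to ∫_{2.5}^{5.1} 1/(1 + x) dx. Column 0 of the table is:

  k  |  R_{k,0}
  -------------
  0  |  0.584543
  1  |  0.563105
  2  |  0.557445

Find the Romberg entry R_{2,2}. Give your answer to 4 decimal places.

0.5555

Richardson extrapolation on the trapezoidal column (denominator 4−1=3):
R_{1,1} = (4·0.563105 − 0.584543) / 3 = 0.555959
R_{2,1} = 0.557445 + (0.557445 − 0.563105)/3 = 0.555558
R_{2,2} = 0.555558 + (0.555558 − 0.555959)/15 = 0.555531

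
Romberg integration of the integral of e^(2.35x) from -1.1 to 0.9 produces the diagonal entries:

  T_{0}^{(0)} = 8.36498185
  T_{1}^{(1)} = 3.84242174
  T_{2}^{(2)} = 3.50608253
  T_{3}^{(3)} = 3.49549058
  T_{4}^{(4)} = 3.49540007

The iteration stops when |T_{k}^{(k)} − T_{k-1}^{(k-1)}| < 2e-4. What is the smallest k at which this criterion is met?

k = 4

|T_{1}^{(1)} − T_{0}^{(0)}| = 4.52256011 ≥ 2e-4
|T_{2}^{(2)} − T_{1}^{(1)}| = 0.33633921 ≥ 2e-4
|T_{3}^{(3)} − T_{2}^{(2)}| = 0.01059195 ≥ 2e-4
|T_{4}^{(4)} − T_{3}^{(3)}| = 0.00009051 < 2e-4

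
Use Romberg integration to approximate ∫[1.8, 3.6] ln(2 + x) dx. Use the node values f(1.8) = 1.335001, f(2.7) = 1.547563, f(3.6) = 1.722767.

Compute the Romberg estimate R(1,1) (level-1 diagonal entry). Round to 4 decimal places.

2.7744

R(0,0) (trapezoid, 1 panel, h=1.8000): 2.751991
R(1,0) (trapezoid, 2 panels, h=0.9000): 2.768802
R(1,1) = 2.768802 + (2.768802 − 2.751991)/3 = 2.774406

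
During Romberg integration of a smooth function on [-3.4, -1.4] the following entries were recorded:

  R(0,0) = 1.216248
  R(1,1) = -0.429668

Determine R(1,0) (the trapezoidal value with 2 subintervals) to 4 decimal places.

-0.0182

From R(1,1) = (4·R(1,0) − R(0,0))/3, solve for R(1,0):
4·R(1,0) = 3·(-0.429668) + 1.216248 = -0.072756
R(1,0) = -0.018189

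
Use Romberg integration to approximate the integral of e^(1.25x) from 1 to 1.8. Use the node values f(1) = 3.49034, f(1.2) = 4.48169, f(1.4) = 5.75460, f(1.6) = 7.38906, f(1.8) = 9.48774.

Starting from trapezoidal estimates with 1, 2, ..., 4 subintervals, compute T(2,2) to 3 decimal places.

T(0,0) (trapezoid, 1 panel, h=0.8000): 5.19123
T(1,0) (trapezoid, 2 panels, h=0.4000): 4.89746
T(2,0) (trapezoid, 4 panels, h=0.2000): 4.82288
T(1,1) = 4.89746 + (4.89746 − 5.19123)/3 = 4.79954
T(2,1) = 4.82288 + (4.82288 − 4.89746)/3 = 4.79802
T(2,2) = 4.79802 + (4.79802 − 4.79954)/15 = 4.79792

4.798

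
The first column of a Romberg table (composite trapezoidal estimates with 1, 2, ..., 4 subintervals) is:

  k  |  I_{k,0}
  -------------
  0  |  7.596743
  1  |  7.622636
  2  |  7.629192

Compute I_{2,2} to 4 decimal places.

I_{1,1} = (4·7.622636 − 7.596743) / 3 = 7.631267
I_{2,1} = 7.629192 + (7.629192 − 7.622636)/3 = 7.631377
I_{2,2} = 7.631377 + (7.631377 − 7.631267)/15 = 7.631384

7.6314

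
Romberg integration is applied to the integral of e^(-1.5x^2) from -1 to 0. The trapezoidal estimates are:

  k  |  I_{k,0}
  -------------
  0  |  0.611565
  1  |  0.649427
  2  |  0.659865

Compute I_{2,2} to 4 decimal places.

Richardson extrapolation on the trapezoidal column (denominator 4−1=3):
I_{1,1} = (4·0.649427 − 0.611565) / 3 = 0.662048
I_{2,1} = (4·0.659865 − 0.649427) / 3 = 0.663344
I_{2,2} = (16·0.663344 − 0.662048) / 15 = 0.663430

0.6634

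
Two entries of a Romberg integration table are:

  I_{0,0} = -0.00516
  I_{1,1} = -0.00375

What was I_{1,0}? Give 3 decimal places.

-0.004

From I_{1,1} = (4·I_{1,0} − I_{0,0})/3, solve for I_{1,0}:
4·I_{1,0} = 3·(-0.00375) + (-0.00516) = -0.01641
I_{1,0} = -0.00410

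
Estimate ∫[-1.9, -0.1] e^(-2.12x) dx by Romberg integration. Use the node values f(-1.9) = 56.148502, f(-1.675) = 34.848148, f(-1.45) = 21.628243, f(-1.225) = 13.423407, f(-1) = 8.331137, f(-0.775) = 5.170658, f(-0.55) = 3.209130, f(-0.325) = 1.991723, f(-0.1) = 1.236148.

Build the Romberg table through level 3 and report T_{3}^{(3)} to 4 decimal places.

25.9022

T_{0}^{(0)} (trapezoid, 1 panel, h=1.8000): 51.646185
T_{1}^{(0)} (trapezoid, 2 panels, h=0.9000): 33.321116
T_{2}^{(0)} (trapezoid, 4 panels, h=0.4500): 27.837376
T_{3}^{(0)} (trapezoid, 8 panels, h=0.2250): 26.391323
T_{1}^{(1)} = 33.321116 + (33.321116 − 51.646185)/3 = 27.212760
T_{2}^{(1)} = 27.837376 + (27.837376 − 33.321116)/3 = 26.009463
T_{3}^{(1)} = 26.391323 + (26.391323 − 27.837376)/3 = 25.909305
T_{2}^{(2)} = 26.009463 + (26.009463 − 27.212760)/15 = 25.929243
T_{3}^{(2)} = 25.909305 + (25.909305 − 26.009463)/15 = 25.902628
T_{3}^{(3)} = 25.902628 + (25.902628 − 25.929243)/63 = 25.902206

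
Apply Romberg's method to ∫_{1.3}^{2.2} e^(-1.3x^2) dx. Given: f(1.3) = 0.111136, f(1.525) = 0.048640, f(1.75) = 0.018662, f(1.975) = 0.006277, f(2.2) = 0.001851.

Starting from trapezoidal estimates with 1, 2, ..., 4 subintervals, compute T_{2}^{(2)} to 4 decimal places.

0.0277

T_{0}^{(0)} (trapezoid, 1 panel, h=0.9000): 0.050844
T_{1}^{(0)} (trapezoid, 2 panels, h=0.4500): 0.033820
T_{2}^{(0)} (trapezoid, 4 panels, h=0.2250): 0.029266
T_{1}^{(1)} = 0.033820 + (0.033820 − 0.050844)/3 = 0.028145
T_{2}^{(1)} = 0.029266 + (0.029266 − 0.033820)/3 = 0.027748
T_{2}^{(2)} = 0.027748 + (0.027748 − 0.028145)/15 = 0.027722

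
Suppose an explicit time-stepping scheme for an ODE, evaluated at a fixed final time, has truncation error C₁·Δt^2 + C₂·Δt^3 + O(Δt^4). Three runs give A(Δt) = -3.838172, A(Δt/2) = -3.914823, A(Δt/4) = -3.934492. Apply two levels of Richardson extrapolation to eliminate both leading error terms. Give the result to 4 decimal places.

-3.9411

First eliminate the Δt^2 term (factor 2^2 = 4):
  B₁ = (4·(-3.914823) − (-3.838172))/3 = -3.940373
  B₂ = (4·(-3.934492) − (-3.914823))/3 = -3.941048
Then eliminate the Δt^3 term (factor 2^3 = 8):
  (8·(-3.941048) − (-3.940373))/7 = -3.941144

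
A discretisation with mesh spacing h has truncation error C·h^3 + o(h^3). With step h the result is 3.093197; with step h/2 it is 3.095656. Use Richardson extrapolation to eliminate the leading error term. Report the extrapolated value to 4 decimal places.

The leading error scales as h^3; refining by a factor of 2 reduces it by 2^3 = 8.
Extrapolated value = (8·A(h/2) − A(h)) / (8 − 1)
= (8·3.095656 − 3.093197) / 7
= 21.672051 / 7 = 3.096007

3.0960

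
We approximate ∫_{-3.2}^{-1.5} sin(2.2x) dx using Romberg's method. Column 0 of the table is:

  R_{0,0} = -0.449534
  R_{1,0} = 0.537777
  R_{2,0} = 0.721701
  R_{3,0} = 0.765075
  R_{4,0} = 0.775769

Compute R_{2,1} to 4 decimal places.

R_{2,1} = 0.721701 + (0.721701 − 0.537777)/3 = 0.783009

0.7830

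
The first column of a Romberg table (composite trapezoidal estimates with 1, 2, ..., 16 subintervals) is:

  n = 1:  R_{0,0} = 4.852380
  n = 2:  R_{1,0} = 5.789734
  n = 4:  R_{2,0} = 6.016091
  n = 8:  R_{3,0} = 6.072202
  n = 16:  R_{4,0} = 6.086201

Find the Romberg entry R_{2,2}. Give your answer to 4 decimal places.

6.0908

R_{1,1} = 5.789734 + (5.789734 − 4.852380)/3 = 6.102185
R_{2,1} = 6.016091 + (6.016091 − 5.789734)/3 = 6.091543
R_{2,2} = (16·6.091543 − 6.102185) / 15 = 6.090834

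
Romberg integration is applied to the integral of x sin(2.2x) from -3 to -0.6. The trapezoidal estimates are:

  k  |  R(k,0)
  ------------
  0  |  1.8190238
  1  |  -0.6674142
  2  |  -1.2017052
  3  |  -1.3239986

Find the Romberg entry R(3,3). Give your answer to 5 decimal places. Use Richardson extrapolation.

-1.36363

Richardson extrapolation on the trapezoidal column (denominator 4−1=3):
R(1,1) = -0.6674142 + (-0.6674142 − 1.8190238)/3 = -1.4962269
R(2,1) = (4·(-1.2017052) − (-0.6674142)) / 3 = -1.3798022
R(3,1) = (4·(-1.3239986) − (-1.2017052)) / 3 = -1.3647631
R(2,2) = (16·(-1.3798022) − (-1.4962269)) / 15 = -1.3720406
R(3,2) = -1.3647631 + (-1.3647631 − (-1.3798022))/15 = -1.3637605
R(3,3) = -1.3637605 + (-1.3637605 − (-1.3720406))/63 = -1.3636291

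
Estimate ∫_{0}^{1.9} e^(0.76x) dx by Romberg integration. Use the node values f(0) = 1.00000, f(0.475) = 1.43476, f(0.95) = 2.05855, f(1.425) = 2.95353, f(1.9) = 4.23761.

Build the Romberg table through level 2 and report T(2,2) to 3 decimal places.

T(0,0) (trapezoid, 1 panel, h=1.9000): 4.97573
T(1,0) (trapezoid, 2 panels, h=0.9500): 4.44349
T(2,0) (trapezoid, 4 panels, h=0.4750): 4.30618
T(1,1) = 4.44349 + (4.44349 − 4.97573)/3 = 4.26608
T(2,1) = 4.30618 + (4.30618 − 4.44349)/3 = 4.26041
T(2,2) = 4.26041 + (4.26041 − 4.26608)/15 = 4.26003

4.260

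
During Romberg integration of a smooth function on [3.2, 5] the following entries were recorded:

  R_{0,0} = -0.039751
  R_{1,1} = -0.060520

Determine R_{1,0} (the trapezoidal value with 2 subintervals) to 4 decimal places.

From R_{1,1} = (4·R_{1,0} − R_{0,0})/3, solve for R_{1,0}:
4·R_{1,0} = 3·(-0.060520) + (-0.039751) = -0.221311
R_{1,0} = -0.055328

-0.0553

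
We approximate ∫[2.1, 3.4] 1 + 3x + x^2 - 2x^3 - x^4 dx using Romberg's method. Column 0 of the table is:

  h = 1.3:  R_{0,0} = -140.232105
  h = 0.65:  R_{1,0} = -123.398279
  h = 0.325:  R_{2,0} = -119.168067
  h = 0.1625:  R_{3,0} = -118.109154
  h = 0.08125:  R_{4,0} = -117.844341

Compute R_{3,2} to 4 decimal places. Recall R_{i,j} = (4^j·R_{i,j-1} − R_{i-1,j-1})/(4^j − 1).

Richardson extrapolation on the trapezoidal column (denominator 4−1=3):
R_{2,1} = -119.168067 + (-119.168067 − (-123.398279))/3 = -117.757996
R_{3,1} = (4·(-118.109154) − (-119.168067)) / 3 = -117.756183
R_{3,2} = (16·(-117.756183) − (-117.757996)) / 15 = -117.756062

-117.7561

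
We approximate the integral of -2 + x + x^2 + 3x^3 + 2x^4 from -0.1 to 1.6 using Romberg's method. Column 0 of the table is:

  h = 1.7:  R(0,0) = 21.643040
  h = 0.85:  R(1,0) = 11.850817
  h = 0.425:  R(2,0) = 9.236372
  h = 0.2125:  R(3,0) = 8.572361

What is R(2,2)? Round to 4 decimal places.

Richardson extrapolation on the trapezoidal column (denominator 4−1=3):
R(1,1) = 11.850817 + (11.850817 − 21.643040)/3 = 8.586743
R(2,1) = (4·9.236372 − 11.850817) / 3 = 8.364890
R(2,2) = 8.364890 + (8.364890 − 8.586743)/15 = 8.350100

8.3501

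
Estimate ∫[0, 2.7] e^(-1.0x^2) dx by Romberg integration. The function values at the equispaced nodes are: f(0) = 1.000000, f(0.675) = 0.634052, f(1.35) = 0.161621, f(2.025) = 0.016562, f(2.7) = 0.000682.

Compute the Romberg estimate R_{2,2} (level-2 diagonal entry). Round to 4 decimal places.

0.8929

R_{0,0} (trapezoid, 1 panel, h=2.7000): 1.350921
R_{1,0} (trapezoid, 2 panels, h=1.3500): 0.893649
R_{2,0} (trapezoid, 4 panels, h=0.6750): 0.885989
R_{1,1} = 0.893649 + (0.893649 − 1.350921)/3 = 0.741225
R_{2,1} = 0.885989 + (0.885989 − 0.893649)/3 = 0.883436
R_{2,2} = 0.883436 + (0.883436 − 0.741225)/15 = 0.892917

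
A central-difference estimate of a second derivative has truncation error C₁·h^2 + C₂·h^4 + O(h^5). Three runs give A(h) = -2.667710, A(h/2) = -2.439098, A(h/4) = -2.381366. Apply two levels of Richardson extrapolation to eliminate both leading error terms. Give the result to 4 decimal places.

First eliminate the h^2 term (factor 2^2 = 4):
  B₁ = (4·(-2.439098) − (-2.667710))/3 = -2.362894
  B₂ = (4·(-2.381366) − (-2.439098))/3 = -2.362122
Then eliminate the h^4 term (factor 2^4 = 16):
  (16·(-2.362122) − (-2.362894))/15 = -2.362071

-2.3621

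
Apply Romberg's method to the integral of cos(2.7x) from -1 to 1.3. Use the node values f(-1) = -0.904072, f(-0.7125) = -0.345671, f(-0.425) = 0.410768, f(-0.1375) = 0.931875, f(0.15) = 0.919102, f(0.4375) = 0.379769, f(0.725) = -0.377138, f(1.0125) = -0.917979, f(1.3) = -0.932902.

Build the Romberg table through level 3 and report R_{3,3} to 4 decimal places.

R_{0,0} (trapezoid, 1 panel, h=2.3000): -2.112520
R_{1,0} (trapezoid, 2 panels, h=1.1500): 0.000707
R_{2,0} (trapezoid, 4 panels, h=0.5750): 0.019691
R_{3,0} (trapezoid, 8 panels, h=0.2875): 0.023644
R_{1,1} = 0.000707 + (0.000707 − (-2.112520))/3 = 0.705116
R_{2,1} = 0.019691 + (0.019691 − 0.000707)/3 = 0.026019
R_{3,1} = 0.023644 + (0.023644 − 0.019691)/3 = 0.024962
R_{2,2} = 0.026019 + (0.026019 − 0.705116)/15 = -0.019254
R_{3,2} = 0.024962 + (0.024962 − 0.026019)/15 = 0.024892
R_{3,3} = 0.024892 + (0.024892 − (-0.019254))/63 = 0.025593

0.0256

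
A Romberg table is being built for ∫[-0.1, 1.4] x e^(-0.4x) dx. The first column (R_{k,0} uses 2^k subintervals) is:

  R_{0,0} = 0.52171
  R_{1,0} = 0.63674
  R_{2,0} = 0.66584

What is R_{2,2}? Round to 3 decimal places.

Richardson extrapolation on the trapezoidal column (denominator 4−1=3):
R_{1,1} = (4·0.63674 − 0.52171) / 3 = 0.67508
R_{2,1} = (4·0.66584 − 0.63674) / 3 = 0.67554
R_{2,2} = (16·0.67554 − 0.67508) / 15 = 0.67557
(Column j=1 coincides with Simpson's rule on the same nodes.)

0.676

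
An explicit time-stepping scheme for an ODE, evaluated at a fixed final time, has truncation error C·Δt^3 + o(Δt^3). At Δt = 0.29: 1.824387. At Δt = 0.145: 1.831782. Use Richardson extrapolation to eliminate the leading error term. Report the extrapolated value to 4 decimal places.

The leading error scales as Δt^3; refining by a factor of 2 reduces it by 2^3 = 8.
Extrapolated value = (8·A(Δt/2) − A(Δt)) / (8 − 1)
= (8·1.831782 − 1.824387) / 7
= 12.829869 / 7 = 1.832838

1.8328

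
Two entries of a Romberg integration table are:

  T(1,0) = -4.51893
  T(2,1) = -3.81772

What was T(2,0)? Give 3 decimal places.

From T(2,1) = (4·T(2,0) − T(1,0))/3, solve for T(2,0):
4·T(2,0) = 3·(-3.81772) + (-4.51893) = -15.97209
T(2,0) = -3.99302

-3.993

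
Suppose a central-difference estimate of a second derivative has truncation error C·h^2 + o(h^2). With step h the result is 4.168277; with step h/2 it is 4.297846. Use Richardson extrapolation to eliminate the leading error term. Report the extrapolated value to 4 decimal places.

4.3410

The leading error scales as h^2; refining by a factor of 2 reduces it by 2^2 = 4.
Extrapolated value = (4·A(h/2) − A(h)) / (4 − 1)
= (4·4.297846 − 4.168277) / 3
= 13.023107 / 3 = 4.341036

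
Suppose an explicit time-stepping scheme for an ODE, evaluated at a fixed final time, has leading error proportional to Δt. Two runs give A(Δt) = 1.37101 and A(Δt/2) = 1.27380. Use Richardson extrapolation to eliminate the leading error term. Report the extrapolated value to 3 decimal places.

Extrapolated value = (2·A(Δt/2) − A(Δt)) / (2 − 1)
= (2·1.27380 − 1.37101) / 1
= 1.17659 / 1 = 1.17659

1.177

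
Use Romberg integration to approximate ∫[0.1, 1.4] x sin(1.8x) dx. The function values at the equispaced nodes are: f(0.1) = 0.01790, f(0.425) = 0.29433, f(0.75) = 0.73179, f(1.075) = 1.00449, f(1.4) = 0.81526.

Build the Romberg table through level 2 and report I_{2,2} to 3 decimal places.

0.811

I_{0,0} (trapezoid, 1 panel, h=1.3000): 0.54155
I_{1,0} (trapezoid, 2 panels, h=0.6500): 0.74644
I_{2,0} (trapezoid, 4 panels, h=0.3250): 0.79534
I_{1,1} = 0.74644 + (0.74644 − 0.54155)/3 = 0.81474
I_{2,1} = 0.79534 + (0.79534 − 0.74644)/3 = 0.81164
I_{2,2} = 0.81164 + (0.81164 − 0.81474)/15 = 0.81143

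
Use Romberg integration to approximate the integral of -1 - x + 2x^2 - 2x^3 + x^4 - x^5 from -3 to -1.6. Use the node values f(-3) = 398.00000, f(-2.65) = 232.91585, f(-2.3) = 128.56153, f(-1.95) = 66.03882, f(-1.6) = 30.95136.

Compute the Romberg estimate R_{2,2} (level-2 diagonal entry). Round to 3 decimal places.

219.519

R_{0,0} (trapezoid, 1 panel, h=1.4000): 300.26595
R_{1,0} (trapezoid, 2 panels, h=0.7000): 240.12605
R_{2,0} (trapezoid, 4 panels, h=0.3500): 224.69716
R_{1,1} = 240.12605 + (240.12605 − 300.26595)/3 = 220.07942
R_{2,1} = 224.69716 + (224.69716 − 240.12605)/3 = 219.55420
R_{2,2} = 219.55420 + (219.55420 − 220.07942)/15 = 219.51919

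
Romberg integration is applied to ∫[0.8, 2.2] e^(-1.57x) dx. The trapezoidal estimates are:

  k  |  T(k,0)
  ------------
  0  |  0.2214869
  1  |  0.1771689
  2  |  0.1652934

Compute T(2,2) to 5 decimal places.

0.16126

Richardson extrapolation on the trapezoidal column (denominator 4−1=3):
T(1,1) = (4·0.1771689 − 0.2214869) / 3 = 0.1623962
T(2,1) = (4·0.1652934 − 0.1771689) / 3 = 0.1613349
T(2,2) = (16·0.1613349 − 0.1623962) / 15 = 0.1612641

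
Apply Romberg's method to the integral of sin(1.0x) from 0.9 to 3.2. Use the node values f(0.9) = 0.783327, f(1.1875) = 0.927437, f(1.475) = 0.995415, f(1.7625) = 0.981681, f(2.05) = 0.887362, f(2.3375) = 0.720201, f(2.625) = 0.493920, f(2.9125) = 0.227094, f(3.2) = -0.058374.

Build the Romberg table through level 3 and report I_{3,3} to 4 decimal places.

1.6199

I_{0,0} (trapezoid, 1 panel, h=2.3000): 0.833696
I_{1,0} (trapezoid, 2 panels, h=1.1500): 1.437314
I_{2,0} (trapezoid, 4 panels, h=0.5750): 1.575025
I_{3,0} (trapezoid, 8 panels, h=0.2875): 1.608731
I_{1,1} = 1.437314 + (1.437314 − 0.833696)/3 = 1.638520
I_{2,1} = 1.575025 + (1.575025 − 1.437314)/3 = 1.620929
I_{3,1} = 1.608731 + (1.608731 − 1.575025)/3 = 1.619966
I_{2,2} = 1.620929 + (1.620929 − 1.638520)/15 = 1.619756
I_{3,2} = 1.619966 + (1.619966 − 1.620929)/15 = 1.619902
I_{3,3} = 1.619902 + (1.619902 − 1.619756)/63 = 1.619904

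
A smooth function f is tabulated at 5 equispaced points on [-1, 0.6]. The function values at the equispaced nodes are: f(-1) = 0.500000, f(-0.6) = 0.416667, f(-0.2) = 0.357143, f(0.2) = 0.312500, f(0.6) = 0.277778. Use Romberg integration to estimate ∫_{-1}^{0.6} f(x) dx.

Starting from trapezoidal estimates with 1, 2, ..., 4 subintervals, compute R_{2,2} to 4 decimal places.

0.5878

R_{0,0} (trapezoid, 1 panel, h=1.6000): 0.622222
R_{1,0} (trapezoid, 2 panels, h=0.8000): 0.596826
R_{2,0} (trapezoid, 4 panels, h=0.4000): 0.590080
R_{1,1} = 0.596826 + (0.596826 − 0.622222)/3 = 0.588361
R_{2,1} = 0.590080 + (0.590080 − 0.596826)/3 = 0.587831
R_{2,2} = 0.587831 + (0.587831 − 0.588361)/15 = 0.587796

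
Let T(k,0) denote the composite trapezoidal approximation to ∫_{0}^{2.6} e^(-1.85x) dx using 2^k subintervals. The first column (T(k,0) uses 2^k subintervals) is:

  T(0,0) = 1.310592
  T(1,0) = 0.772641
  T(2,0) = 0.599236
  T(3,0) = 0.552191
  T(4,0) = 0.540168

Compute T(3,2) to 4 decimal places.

0.5362

Richardson extrapolation on the trapezoidal column (denominator 4−1=3):
T(2,1) = (4·0.599236 − 0.772641) / 3 = 0.541434
T(3,1) = 0.552191 + (0.552191 − 0.599236)/3 = 0.536509
T(3,2) = (16·0.536509 − 0.541434) / 15 = 0.536181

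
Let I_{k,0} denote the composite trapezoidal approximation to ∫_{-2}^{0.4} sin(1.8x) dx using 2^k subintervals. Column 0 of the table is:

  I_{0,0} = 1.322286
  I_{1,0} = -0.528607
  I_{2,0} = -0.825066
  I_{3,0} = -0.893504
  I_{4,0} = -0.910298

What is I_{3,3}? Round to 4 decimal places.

-0.9159

Richardson extrapolation on the trapezoidal column (denominator 4−1=3):
I_{1,1} = (4·(-0.528607) − 1.322286) / 3 = -1.145571
I_{2,1} = -0.825066 + (-0.825066 − (-0.528607))/3 = -0.923886
I_{3,1} = (4·(-0.893504) − (-0.825066)) / 3 = -0.916317
I_{2,2} = -0.923886 + (-0.923886 − (-1.145571))/15 = -0.909107
I_{3,2} = -0.916317 + (-0.916317 − (-0.923886))/15 = -0.915812
I_{3,3} = (64·(-0.915812) − (-0.909107)) / 63 = -0.915918
(Column j=1 coincides with Simpson's rule on the same nodes.)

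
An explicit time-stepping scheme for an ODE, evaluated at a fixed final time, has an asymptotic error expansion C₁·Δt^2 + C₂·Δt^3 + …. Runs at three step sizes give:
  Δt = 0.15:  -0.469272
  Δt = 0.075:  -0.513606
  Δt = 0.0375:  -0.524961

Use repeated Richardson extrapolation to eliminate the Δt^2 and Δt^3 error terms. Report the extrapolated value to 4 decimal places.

-0.5288

First eliminate the Δt^2 term (factor 2^2 = 4):
  B₁ = (4·(-0.513606) − (-0.469272))/3 = -0.528384
  B₂ = (4·(-0.524961) − (-0.513606))/3 = -0.528746
Then eliminate the Δt^3 term (factor 2^3 = 8):
  (8·(-0.528746) − (-0.528384))/7 = -0.528798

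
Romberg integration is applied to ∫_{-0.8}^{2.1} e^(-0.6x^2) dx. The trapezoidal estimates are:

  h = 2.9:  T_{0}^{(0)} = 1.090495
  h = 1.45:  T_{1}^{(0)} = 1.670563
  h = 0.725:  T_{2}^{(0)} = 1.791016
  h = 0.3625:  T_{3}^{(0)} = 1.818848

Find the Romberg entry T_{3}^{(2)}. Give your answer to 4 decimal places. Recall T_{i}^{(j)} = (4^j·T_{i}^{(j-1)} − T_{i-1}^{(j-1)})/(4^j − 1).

T_{2}^{(1)} = 1.791016 + (1.791016 − 1.670563)/3 = 1.831167
T_{3}^{(1)} = 1.818848 + (1.818848 − 1.791016)/3 = 1.828125
T_{3}^{(2)} = 1.828125 + (1.828125 − 1.831167)/15 = 1.827922

1.8279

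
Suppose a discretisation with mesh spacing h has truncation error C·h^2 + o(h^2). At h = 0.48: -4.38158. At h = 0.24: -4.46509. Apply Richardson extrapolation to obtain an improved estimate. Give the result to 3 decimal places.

-4.493

Extrapolated value = (4·A(h/2) − A(h)) / (4 − 1)
= (4·(-4.46509) − (-4.38158)) / 3
= -13.47878 / 3 = -4.49293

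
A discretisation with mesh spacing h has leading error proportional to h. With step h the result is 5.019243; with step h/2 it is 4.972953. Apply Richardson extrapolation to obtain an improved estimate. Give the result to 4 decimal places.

4.9267

The leading error scales as h; refining by a factor of 2 reduces it by 2^1 = 2.
Extrapolated value = (2·A(h/2) − A(h)) / (2 − 1)
= (2·4.972953 − 5.019243) / 1
= 4.926663 / 1 = 4.926663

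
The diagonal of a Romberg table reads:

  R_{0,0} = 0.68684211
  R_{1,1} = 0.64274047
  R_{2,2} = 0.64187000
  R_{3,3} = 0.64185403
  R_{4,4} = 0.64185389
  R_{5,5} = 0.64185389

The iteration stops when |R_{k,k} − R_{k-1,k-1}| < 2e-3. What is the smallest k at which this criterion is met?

|R_{1,1} − R_{0,0}| = 0.04410164 ≥ 2e-3
|R_{2,2} − R_{1,1}| = 0.00087047 < 2e-3

k = 2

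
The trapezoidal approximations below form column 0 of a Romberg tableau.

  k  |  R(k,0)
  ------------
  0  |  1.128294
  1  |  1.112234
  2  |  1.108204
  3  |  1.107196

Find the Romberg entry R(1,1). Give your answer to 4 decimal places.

1.1069

Richardson extrapolation on the trapezoidal column (denominator 4−1=3):
R(1,1) = 1.112234 + (1.112234 − 1.128294)/3 = 1.106881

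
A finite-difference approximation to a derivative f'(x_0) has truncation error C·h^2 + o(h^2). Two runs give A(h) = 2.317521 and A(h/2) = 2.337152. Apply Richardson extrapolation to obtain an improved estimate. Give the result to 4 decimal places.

2.3437

The leading error scales as h^2; refining by a factor of 2 reduces it by 2^2 = 4.
Extrapolated value = (4·A(h/2) − A(h)) / (4 − 1)
= (4·2.337152 − 2.317521) / 3
= 7.031087 / 3 = 2.343696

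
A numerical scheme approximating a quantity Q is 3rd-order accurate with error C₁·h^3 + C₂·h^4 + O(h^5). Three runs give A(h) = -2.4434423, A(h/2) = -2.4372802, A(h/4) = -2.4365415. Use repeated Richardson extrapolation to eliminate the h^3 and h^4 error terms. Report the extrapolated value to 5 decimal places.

-2.43644

First eliminate the h^3 term (factor 2^3 = 8):
  B₁ = (8·(-2.4372802) − (-2.4434423))/7 = -2.4363999
  B₂ = (8·(-2.4365415) − (-2.4372802))/7 = -2.4364360
Then eliminate the h^4 term (factor 2^4 = 16):
  (16·(-2.4364360) − (-2.4363999))/15 = -2.4364384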